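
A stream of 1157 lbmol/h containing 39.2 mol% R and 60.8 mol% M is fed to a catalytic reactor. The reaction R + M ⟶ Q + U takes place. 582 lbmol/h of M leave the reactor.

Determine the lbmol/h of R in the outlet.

For M: n = n₀ − 1ξ → 582 = 703.5 − 1ξ, giving ξ = 121.5 lbmol/h.
Outlet amounts (n = n₀ + ν ξ):
  R: 453.5 − 1(121.5) = 332.1
  M: 703.5 − 1(121.5) = 582
  Q: 0 + 1(121.5) = 121.5
  U: 0 + 1(121.5) = 121.5

332 lbmol/h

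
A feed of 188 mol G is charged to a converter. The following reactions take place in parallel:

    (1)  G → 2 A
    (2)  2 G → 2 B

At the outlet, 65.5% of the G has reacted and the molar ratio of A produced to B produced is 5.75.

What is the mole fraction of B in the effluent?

0.114

Conversion of G: G consumed = 0.655 × 188 = 123.1 mol = 1ξ₁ + 2ξ₂.
Selectivity: 2ξ₁ / (2ξ₂) = 5.75 → ξ₁ = 5.75 ξ₂.
Substitute: (1·5.75 + 2) ξ₂ = 123.1 → ξ₂ = 15.89 mol, ξ₁ = 91.36 mol.
Outlet amounts (n = n₀ + Σ ν·ξ):
  G: 188 − 1(91.36) − 2(15.89) = 64.86
  A: 0 + 2(91.36) = 182.7
  B: 0 + 2(15.89) = 31.78
Total out = 279.4 mol; y_B = 31.78 / 279.4 = 0.1138.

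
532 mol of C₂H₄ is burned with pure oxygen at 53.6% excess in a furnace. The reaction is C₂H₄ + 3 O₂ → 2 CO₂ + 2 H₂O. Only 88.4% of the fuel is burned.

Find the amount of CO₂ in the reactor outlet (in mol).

Stoichiometric O₂ = 3 × 532 = 1596 mol; O₂ fed = 1596 × 1.536 = 2451 mol.
Fuel reacted = 0.884 × 532 → ξ = 470.3 mol.
Outlet (n = n₀ + ν ξ):
  C₂H₄: 532 − 1(470.3) = 61.71
  O₂: 2451 − 3(470.3) = 1041
  CO₂: 0 + 2(470.3) = 940.6
  H₂O: 0 + 2(470.3) = 940.6

941 mol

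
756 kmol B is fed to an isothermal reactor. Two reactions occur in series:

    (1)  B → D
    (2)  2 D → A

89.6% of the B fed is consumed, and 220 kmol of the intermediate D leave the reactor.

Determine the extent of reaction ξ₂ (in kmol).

ξ₂ = 229 kmol

Conversion of B: B consumed = 1ξ₁ = 0.896 × 756 → ξ₁ = 677.4 kmol.
D balance: n_D = 0 + 1ξ₁ − 2ξ₂ = 220 → ξ₂ = (1·677.4 − 220)/2 = 228.7 kmol.
Outlet amounts (n = n₀ + Σ ν·ξ):
  B: 756 − 1(677.4) = 78.62
  D: 0 + 1(677.4) − 2(228.7) = 220
  A: 0 + 1(228.7) = 228.7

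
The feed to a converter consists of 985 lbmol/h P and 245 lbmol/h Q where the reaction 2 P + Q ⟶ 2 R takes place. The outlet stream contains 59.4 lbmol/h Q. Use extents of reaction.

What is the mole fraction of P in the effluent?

For Q: n = n₀ − 1ξ → 59.4 = 245 − 1ξ, giving ξ = 185.6 lbmol/h.
Outlet amounts (n = n₀ + ν ξ):
  P: 985 − 2(185.6) = 613.8
  Q: 245 − 1(185.6) = 59.4
  R: 0 + 2(185.6) = 371.2
Total out = 1044 lbmol/h; y_P = 613.8 / 1044 = 0.5877.

0.588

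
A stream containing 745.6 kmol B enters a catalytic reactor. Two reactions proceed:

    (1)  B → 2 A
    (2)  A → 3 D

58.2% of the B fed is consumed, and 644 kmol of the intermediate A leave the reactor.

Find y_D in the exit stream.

0.413

Conversion of B: B consumed = 1ξ₁ = 0.582 × 745.6 → ξ₁ = 433.9 kmol.
A balance: n_A = 0 + 2ξ₁ − 1ξ₂ = 644 → ξ₂ = (2·433.9 − 644)/1 = 223.9 kmol.
Outlet amounts (n = n₀ + Σ ν·ξ):
  B: 745.6 − 1(433.9) = 311.7
  A: 0 + 2(433.9) − 1(223.9) = 644
  D: 0 + 3(223.9) = 671.6
Total out = 1627 kmol; y_D = 671.6 / 1627 = 0.4127.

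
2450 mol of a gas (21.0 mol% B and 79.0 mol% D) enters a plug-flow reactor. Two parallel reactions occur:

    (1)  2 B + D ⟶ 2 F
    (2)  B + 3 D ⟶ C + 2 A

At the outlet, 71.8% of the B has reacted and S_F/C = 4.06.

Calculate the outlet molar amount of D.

1570 mol

Conversion of B: B consumed = 0.718 × 514.5 = 369.4 mol = 2ξ₁ + 1ξ₂.
Selectivity: 2ξ₁ / (1ξ₂) = 4.06 → ξ₁ = 2.03 ξ₂.
Substitute: (2·2.03 + 1) ξ₂ = 369.4 → ξ₂ = 73.01 mol, ξ₁ = 148.2 mol.
Outlet amounts (n = n₀ + Σ ν·ξ):
  B: 514.5 − 2(148.2) − 1(73.01) = 145.1
  D: 1936 − 1(148.2) − 3(73.01) = 1568
  F: 0 + 2(148.2) = 296.4
  C: 0 + 1(73.01) = 73.01
  A: 0 + 2(73.01) = 146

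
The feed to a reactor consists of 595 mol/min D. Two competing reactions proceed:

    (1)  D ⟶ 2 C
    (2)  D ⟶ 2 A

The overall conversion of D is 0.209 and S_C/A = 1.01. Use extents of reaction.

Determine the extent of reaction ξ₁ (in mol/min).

Conversion of D: D consumed = 0.209 × 595 = 124.4 mol/min = 1ξ₁ + 1ξ₂.
Selectivity: 2ξ₁ / (2ξ₂) = 1.01 → ξ₁ = 1.01 ξ₂.
Substitute: (1·1.01 + 1) ξ₂ = 124.4 → ξ₂ = 61.87 mol/min, ξ₁ = 62.49 mol/min.
Outlet amounts (n = n₀ + Σ ν·ξ):
  D: 595 − 1(62.49) − 1(61.87) = 470.6
  C: 0 + 2(62.49) = 125
  A: 0 + 2(61.87) = 123.7

ξ₁ = 62.5 mol/min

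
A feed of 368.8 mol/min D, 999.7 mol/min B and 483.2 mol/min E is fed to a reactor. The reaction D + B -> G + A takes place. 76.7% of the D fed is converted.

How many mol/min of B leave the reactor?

717 mol/min

D reacted = 0.767 × 368.8 = 282.9 mol/min; ν_D = −1, so ξ = 282.9/1 = 282.9 mol/min.
Outlet amounts (n = n₀ + ν ξ):
  D: 368.8 − 1(282.9) = 85.93
  B: 999.7 − 1(282.9) = 716.8
  G: 0 + 1(282.9) = 282.9
  A: 0 + 1(282.9) = 282.9
  E: 483.2 (inert)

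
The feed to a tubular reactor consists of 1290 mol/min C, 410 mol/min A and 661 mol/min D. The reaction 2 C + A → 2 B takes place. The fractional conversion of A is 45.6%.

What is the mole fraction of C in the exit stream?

0.421

A reacted = 0.456 × 410 = 187 mol/min; ν_A = −1, so ξ = 187/1 = 187 mol/min.
Outlet amounts (n = n₀ + ν ξ):
  C: 1290 − 2(187) = 916.1
  A: 410 − 1(187) = 223
  B: 0 + 2(187) = 373.9
  D: 661 (inert)
Total out = 2174 mol/min; y_C = 916.1 / 2174 = 0.4214.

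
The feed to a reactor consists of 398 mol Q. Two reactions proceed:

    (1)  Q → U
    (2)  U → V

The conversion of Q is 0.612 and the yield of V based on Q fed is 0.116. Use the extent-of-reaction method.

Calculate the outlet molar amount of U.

Conversion of Q: Q consumed = 1ξ₁ = 0.612 × 398 → ξ₁ = 243.6 mol.
Yield of V: 1ξ₂ / 398 = 0.116 → ξ₂ = 46.17 mol.
Outlet amounts (n = n₀ + Σ ν·ξ):
  Q: 398 − 1(243.6) = 154.4
  U: 0 + 1(243.6) − 1(46.17) = 197.4
  V: 0 + 1(46.17) = 46.17

197 mol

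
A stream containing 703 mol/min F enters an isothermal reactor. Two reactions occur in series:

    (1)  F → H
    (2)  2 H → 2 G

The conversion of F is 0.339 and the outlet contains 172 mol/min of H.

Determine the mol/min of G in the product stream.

Conversion of F: F consumed = 1ξ₁ = 0.339 × 703 → ξ₁ = 238.3 mol/min.
H balance: n_H = 0 + 1ξ₁ − 2ξ₂ = 172 → ξ₂ = (1·238.3 − 172)/2 = 33.16 mol/min.
Outlet amounts (n = n₀ + Σ ν·ξ):
  F: 703 − 1(238.3) = 464.7
  H: 0 + 1(238.3) − 2(33.16) = 172
  G: 0 + 2(33.16) = 66.32

66.3 mol/min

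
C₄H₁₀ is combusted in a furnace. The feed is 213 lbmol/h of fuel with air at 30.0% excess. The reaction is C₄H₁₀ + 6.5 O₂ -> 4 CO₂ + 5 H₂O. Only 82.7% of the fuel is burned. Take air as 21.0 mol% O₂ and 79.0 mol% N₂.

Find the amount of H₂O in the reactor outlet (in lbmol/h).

881 lbmol/h

Stoichiometric O₂ = 6.5 × 213 = 1384 lbmol/h; O₂ fed = 1384 × 1.300 = 1800 lbmol/h.
N₂ fed = 1800 × 79/21 = 6771 lbmol/h.
Fuel reacted = 0.827 × 213 → ξ = 176.2 lbmol/h.
Outlet (n = n₀ + ν ξ):
  C₄H₁₀: 213 − 1(176.2) = 36.85
  O₂: 1800 − 6.5(176.2) = 654.9
  N₂: 6771 (inert)
  CO₂: 0 + 4(176.2) = 704.6
  H₂O: 0 + 5(176.2) = 880.8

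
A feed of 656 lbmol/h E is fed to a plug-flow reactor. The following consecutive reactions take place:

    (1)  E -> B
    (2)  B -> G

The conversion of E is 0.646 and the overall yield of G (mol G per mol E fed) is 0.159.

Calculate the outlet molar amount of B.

Conversion of E: E consumed = 1ξ₁ = 0.646 × 656 → ξ₁ = 423.8 lbmol/h.
Yield of G: 1ξ₂ / 656 = 0.159 → ξ₂ = 104.3 lbmol/h.
Outlet amounts (n = n₀ + Σ ν·ξ):
  E: 656 − 1(423.8) = 232.2
  B: 0 + 1(423.8) − 1(104.3) = 319.5
  G: 0 + 1(104.3) = 104.3

319 lbmol/h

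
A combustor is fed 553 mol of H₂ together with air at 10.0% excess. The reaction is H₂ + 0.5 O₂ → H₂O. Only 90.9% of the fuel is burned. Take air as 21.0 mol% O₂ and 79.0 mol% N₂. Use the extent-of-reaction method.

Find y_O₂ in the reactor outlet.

0.0302

Stoichiometric O₂ = 0.5 × 553 = 276.5 mol; O₂ fed = 276.5 × 1.100 = 304.2 mol.
N₂ fed = 304.2 × 79/21 = 1144 mol.
Fuel reacted = 0.909 × 553 → ξ = 502.7 mol.
Outlet (n = n₀ + ν ξ):
  H₂: 553 − 1(502.7) = 50.32
  O₂: 304.2 − 0.5(502.7) = 52.81
  N₂: 1144 (inert)
  H₂O: 0 + 1(502.7) = 502.7
Total out = 1750 mol; y_O₂ = 52.81 / 1750 = 0.03018.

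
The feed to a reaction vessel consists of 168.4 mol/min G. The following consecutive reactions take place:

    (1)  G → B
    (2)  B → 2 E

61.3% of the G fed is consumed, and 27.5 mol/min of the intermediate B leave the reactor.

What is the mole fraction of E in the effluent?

Conversion of G: G consumed = 1ξ₁ = 0.613 × 168.4 → ξ₁ = 103.2 mol/min.
B balance: n_B = 0 + 1ξ₁ − 1ξ₂ = 27.5 → ξ₂ = (1·103.2 − 27.5)/1 = 75.73 mol/min.
Outlet amounts (n = n₀ + Σ ν·ξ):
  G: 168.4 − 1(103.2) = 65.17
  B: 0 + 1(103.2) − 1(75.73) = 27.5
  E: 0 + 2(75.73) = 151.5
Total out = 244.1 mol/min; y_E = 151.5 / 244.1 = 0.6204.

0.62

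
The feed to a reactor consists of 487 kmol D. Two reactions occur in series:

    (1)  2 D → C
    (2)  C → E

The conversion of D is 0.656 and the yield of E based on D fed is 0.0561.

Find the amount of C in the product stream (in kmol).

132 kmol

Conversion of D: D consumed = 2ξ₁ = 0.656 × 487 → ξ₁ = 159.7 kmol.
Yield of E: 1ξ₂ / 487 = 0.0561 → ξ₂ = 27.32 kmol.
Outlet amounts (n = n₀ + Σ ν·ξ):
  D: 487 − 2(159.7) = 167.5
  C: 0 + 1(159.7) − 1(27.32) = 132.4
  E: 0 + 1(27.32) = 27.32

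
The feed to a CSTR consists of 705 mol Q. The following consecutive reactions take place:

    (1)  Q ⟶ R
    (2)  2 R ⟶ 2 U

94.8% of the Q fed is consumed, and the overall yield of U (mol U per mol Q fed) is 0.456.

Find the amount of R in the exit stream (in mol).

347 mol

Conversion of Q: Q consumed = 1ξ₁ = 0.948 × 705 → ξ₁ = 668.3 mol.
Yield of U: 2ξ₂ / 705 = 0.456 → ξ₂ = 160.7 mol.
Outlet amounts (n = n₀ + Σ ν·ξ):
  Q: 705 − 1(668.3) = 36.66
  R: 0 + 1(668.3) − 2(160.7) = 346.9
  U: 0 + 2(160.7) = 321.5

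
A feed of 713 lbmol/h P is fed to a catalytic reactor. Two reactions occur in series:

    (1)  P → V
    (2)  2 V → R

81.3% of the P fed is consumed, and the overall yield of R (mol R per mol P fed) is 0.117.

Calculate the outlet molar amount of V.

413 lbmol/h

Conversion of P: P consumed = 1ξ₁ = 0.813 × 713 → ξ₁ = 579.7 lbmol/h.
Yield of R: 1ξ₂ / 713 = 0.117 → ξ₂ = 83.42 lbmol/h.
Outlet amounts (n = n₀ + Σ ν·ξ):
  P: 713 − 1(579.7) = 133.3
  V: 0 + 1(579.7) − 2(83.42) = 412.8
  R: 0 + 1(83.42) = 83.42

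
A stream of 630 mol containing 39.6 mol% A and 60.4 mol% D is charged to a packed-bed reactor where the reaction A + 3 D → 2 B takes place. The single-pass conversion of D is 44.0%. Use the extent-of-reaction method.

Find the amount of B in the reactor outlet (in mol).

112 mol

D reacted = 0.44 × 380.5 = 167.4 mol; ν_D = −3, so ξ = 167.4/3 = 55.81 mol.
Outlet amounts (n = n₀ + ν ξ):
  A: 249.5 − 1(55.81) = 193.7
  D: 380.5 − 3(55.81) = 213.1
  B: 0 + 2(55.81) = 111.6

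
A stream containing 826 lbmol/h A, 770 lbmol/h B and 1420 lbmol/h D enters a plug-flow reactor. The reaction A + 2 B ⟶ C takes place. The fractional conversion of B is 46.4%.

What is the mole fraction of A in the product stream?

B reacted = 0.464 × 770 = 357.3 lbmol/h; ν_B = −2, so ξ = 357.3/2 = 178.6 lbmol/h.
Outlet amounts (n = n₀ + ν ξ):
  A: 826 − 1(178.6) = 647.4
  B: 770 − 2(178.6) = 412.7
  C: 0 + 1(178.6) = 178.6
  D: 1420 (inert)
Total out = 2659 lbmol/h; y_A = 647.4 / 2659 = 0.2435.

0.243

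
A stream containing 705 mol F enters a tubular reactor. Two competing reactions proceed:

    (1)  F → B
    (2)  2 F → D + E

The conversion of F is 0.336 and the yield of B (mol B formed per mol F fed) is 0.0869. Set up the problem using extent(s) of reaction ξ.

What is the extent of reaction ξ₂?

ξ₂ = 87.8 mol

Yield of B: 1ξ₁ / 705 = 0.0869 → ξ₁ = 61.26 mol.
Conversion of F: 1ξ₁ + 2ξ₂ = 0.336 × 705 = 236.9 → ξ₂ = 87.81 mol.
Outlet amounts (n = n₀ + Σ ν·ξ):
  F: 705 − 1(61.26) − 2(87.81) = 468.1
  B: 0 + 1(61.26) = 61.26
  D: 0 + 1(87.81) = 87.81
  E: 0 + 1(87.81) = 87.81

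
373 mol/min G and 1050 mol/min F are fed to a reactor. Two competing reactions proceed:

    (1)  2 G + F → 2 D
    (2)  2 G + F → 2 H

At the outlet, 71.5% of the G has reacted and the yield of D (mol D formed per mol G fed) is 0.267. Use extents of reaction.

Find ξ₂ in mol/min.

ξ₂ = 83.6 mol/min

Yield of D: 2ξ₁ / 373 = 0.267 → ξ₁ = 49.8 mol/min.
Conversion of G: 2ξ₁ + 2ξ₂ = 0.715 × 373 = 266.7 → ξ₂ = 83.55 mol/min.
Outlet amounts (n = n₀ + Σ ν·ξ):
  G: 373 − 2(49.8) − 2(83.55) = 106.3
  F: 1050 − 1(49.8) − 1(83.55) = 916.7
  D: 0 + 2(49.8) = 99.59
  H: 0 + 2(83.55) = 167.1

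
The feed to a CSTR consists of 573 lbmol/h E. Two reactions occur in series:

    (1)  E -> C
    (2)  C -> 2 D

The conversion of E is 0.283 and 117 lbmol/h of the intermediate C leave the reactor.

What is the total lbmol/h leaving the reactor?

618 lbmol/h

Conversion of E: E consumed = 1ξ₁ = 0.283 × 573 → ξ₁ = 162.2 lbmol/h.
C balance: n_C = 0 + 1ξ₁ − 1ξ₂ = 117 → ξ₂ = (1·162.2 − 117)/1 = 45.16 lbmol/h.
Outlet amounts (n = n₀ + Σ ν·ξ):
  E: 573 − 1(162.2) = 410.8
  C: 0 + 1(162.2) − 1(45.16) = 117
  D: 0 + 2(45.16) = 90.32
Total out = 410.8 + 117 + 90.32 = 618.2 lbmol/h.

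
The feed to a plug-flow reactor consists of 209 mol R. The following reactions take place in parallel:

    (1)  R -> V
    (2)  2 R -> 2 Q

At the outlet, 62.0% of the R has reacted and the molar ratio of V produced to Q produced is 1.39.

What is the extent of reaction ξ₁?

Conversion of R: R consumed = 0.62 × 209 = 129.6 mol = 1ξ₁ + 2ξ₂.
Selectivity: 1ξ₁ / (2ξ₂) = 1.39 → ξ₁ = 2.78 ξ₂.
Substitute: (1·2.78 + 2) ξ₂ = 129.6 → ξ₂ = 27.11 mol, ξ₁ = 75.36 mol.
Outlet amounts (n = n₀ + Σ ν·ξ):
  R: 209 − 1(75.36) − 2(27.11) = 79.42
  V: 0 + 1(75.36) = 75.36
  Q: 0 + 2(27.11) = 54.22

ξ₁ = 75.4 mol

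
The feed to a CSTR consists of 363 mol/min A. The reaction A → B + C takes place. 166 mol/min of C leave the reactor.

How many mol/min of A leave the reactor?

For C: n = n₀ + 1ξ → 166 = 0 + 1ξ, giving ξ = 166 mol/min.
Outlet amounts (n = n₀ + ν ξ):
  A: 363 − 1(166) = 197
  B: 0 + 1(166) = 166
  C: 0 + 1(166) = 166

197 mol/min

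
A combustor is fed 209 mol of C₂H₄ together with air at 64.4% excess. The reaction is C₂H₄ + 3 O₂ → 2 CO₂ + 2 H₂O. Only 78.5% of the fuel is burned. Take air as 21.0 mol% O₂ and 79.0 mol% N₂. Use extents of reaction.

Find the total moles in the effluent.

5120 mol

Stoichiometric O₂ = 3 × 209 = 627 mol; O₂ fed = 627 × 1.644 = 1031 mol.
N₂ fed = 1031 × 79/21 = 3878 mol.
Fuel reacted = 0.785 × 209 → ξ = 164.1 mol.
Outlet (n = n₀ + ν ξ):
  C₂H₄: 209 − 1(164.1) = 44.94
  O₂: 1031 − 3(164.1) = 538.6
  N₂: 3878 (inert)
  CO₂: 0 + 2(164.1) = 328.1
  H₂O: 0 + 2(164.1) = 328.1
Total out = 44.94 + 538.6 + 3878 + 328.1 + 328.1 = 5118 mol.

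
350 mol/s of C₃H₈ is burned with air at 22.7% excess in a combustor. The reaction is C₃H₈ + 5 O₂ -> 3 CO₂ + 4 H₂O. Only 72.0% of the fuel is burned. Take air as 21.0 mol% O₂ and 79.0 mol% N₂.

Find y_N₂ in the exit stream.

Stoichiometric O₂ = 5 × 350 = 1750 mol/s; O₂ fed = 1750 × 1.227 = 2147 mol/s.
N₂ fed = 2147 × 79/21 = 8078 mol/s.
Fuel reacted = 0.72 × 350 → ξ = 252 mol/s.
Outlet (n = n₀ + ν ξ):
  C₃H₈: 350 − 1(252) = 98
  O₂: 2147 − 5(252) = 887.2
  N₂: 8078 (inert)
  CO₂: 0 + 3(252) = 756
  H₂O: 0 + 4(252) = 1008
Total out = 10830 mol/s; y_N₂ = 8078 / 10830 = 0.7461.

0.746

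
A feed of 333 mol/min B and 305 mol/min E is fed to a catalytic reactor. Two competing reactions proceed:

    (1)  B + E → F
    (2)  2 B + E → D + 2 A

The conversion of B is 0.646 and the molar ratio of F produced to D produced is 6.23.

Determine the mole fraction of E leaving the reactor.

Conversion of B: B consumed = 0.646 × 333 = 215.1 mol/min = 1ξ₁ + 2ξ₂.
Selectivity: 1ξ₁ / (1ξ₂) = 6.23 → ξ₁ = 6.23 ξ₂.
Substitute: (1·6.23 + 2) ξ₂ = 215.1 → ξ₂ = 26.14 mol/min, ξ₁ = 162.8 mol/min.
Outlet amounts (n = n₀ + Σ ν·ξ):
  B: 333 − 1(162.8) − 2(26.14) = 117.9
  E: 305 − 1(162.8) − 1(26.14) = 116
  F: 0 + 1(162.8) = 162.8
  D: 0 + 1(26.14) = 26.14
  A: 0 + 2(26.14) = 52.28
Total out = 475.2 mol/min; y_E = 116 / 475.2 = 0.2442.

0.244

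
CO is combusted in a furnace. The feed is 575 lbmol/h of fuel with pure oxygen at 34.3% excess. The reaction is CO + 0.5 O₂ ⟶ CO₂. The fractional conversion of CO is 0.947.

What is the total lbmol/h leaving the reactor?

689 lbmol/h

Stoichiometric O₂ = 0.5 × 575 = 287.5 lbmol/h; O₂ fed = 287.5 × 1.343 = 386.1 lbmol/h.
Fuel reacted = 0.947 × 575 → ξ = 544.5 lbmol/h.
Outlet (n = n₀ + ν ξ):
  CO: 575 − 1(544.5) = 30.48
  O₂: 386.1 − 0.5(544.5) = 113.9
  CO₂: 0 + 1(544.5) = 544.5
Total out = 30.48 + 113.9 + 544.5 = 688.9 lbmol/h.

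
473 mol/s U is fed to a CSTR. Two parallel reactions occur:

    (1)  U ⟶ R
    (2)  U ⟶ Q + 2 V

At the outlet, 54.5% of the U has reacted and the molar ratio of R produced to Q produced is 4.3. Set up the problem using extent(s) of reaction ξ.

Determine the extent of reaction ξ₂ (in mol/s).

Conversion of U: U consumed = 0.545 × 473 = 257.8 mol/s = 1ξ₁ + 1ξ₂.
Selectivity: 1ξ₁ / (1ξ₂) = 4.3 → ξ₁ = 4.3 ξ₂.
Substitute: (1·4.3 + 1) ξ₂ = 257.8 → ξ₂ = 48.64 mol/s, ξ₁ = 209.1 mol/s.
Outlet amounts (n = n₀ + Σ ν·ξ):
  U: 473 − 1(209.1) − 1(48.64) = 215.2
  R: 0 + 1(209.1) = 209.1
  Q: 0 + 1(48.64) = 48.64
  V: 0 + 2(48.64) = 97.28

ξ₂ = 48.6 mol/s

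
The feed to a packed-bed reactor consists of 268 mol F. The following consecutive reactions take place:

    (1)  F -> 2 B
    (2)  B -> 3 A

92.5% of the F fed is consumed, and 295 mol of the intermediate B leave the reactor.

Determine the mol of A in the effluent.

Conversion of F: F consumed = 1ξ₁ = 0.925 × 268 → ξ₁ = 247.9 mol.
B balance: n_B = 0 + 2ξ₁ − 1ξ₂ = 295 → ξ₂ = (2·247.9 − 295)/1 = 200.8 mol.
Outlet amounts (n = n₀ + Σ ν·ξ):
  F: 268 − 1(247.9) = 20.1
  B: 0 + 2(247.9) − 1(200.8) = 295
  A: 0 + 3(200.8) = 602.4

602 mol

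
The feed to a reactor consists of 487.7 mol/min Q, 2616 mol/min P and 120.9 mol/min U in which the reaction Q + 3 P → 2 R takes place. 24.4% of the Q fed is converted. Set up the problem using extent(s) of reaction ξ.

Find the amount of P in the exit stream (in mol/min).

2260 mol/min

Q reacted = 0.244 × 487.7 = 119 mol/min; ν_Q = −1, so ξ = 119/1 = 119 mol/min.
Outlet amounts (n = n₀ + ν ξ):
  Q: 487.7 − 1(119) = 368.7
  P: 2616 − 3(119) = 2259
  R: 0 + 2(119) = 238
  U: 120.9 (inert)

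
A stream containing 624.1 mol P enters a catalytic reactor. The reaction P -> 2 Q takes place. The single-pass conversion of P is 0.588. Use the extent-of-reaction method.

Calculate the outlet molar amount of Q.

734 mol

P reacted = 0.588 × 624.1 = 367 mol; ν_P = −1, so ξ = 367/1 = 367 mol.
Outlet amounts (n = n₀ + ν ξ):
  P: 624.1 − 1(367) = 257.1
  Q: 0 + 2(367) = 733.9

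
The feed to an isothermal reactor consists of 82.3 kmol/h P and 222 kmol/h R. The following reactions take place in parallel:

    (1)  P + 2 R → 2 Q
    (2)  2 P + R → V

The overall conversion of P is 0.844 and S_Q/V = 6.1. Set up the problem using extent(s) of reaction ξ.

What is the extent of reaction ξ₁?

Conversion of P: P consumed = 0.844 × 82.3 = 69.46 kmol/h = 1ξ₁ + 2ξ₂.
Selectivity: 2ξ₁ / (1ξ₂) = 6.1 → ξ₁ = 3.05 ξ₂.
Substitute: (1·3.05 + 2) ξ₂ = 69.46 → ξ₂ = 13.75 kmol/h, ξ₁ = 41.95 kmol/h.
Outlet amounts (n = n₀ + Σ ν·ξ):
  P: 82.3 − 1(41.95) − 2(13.75) = 12.84
  R: 222 − 2(41.95) − 1(13.75) = 124.3
  Q: 0 + 2(41.95) = 83.9
  V: 0 + 1(13.75) = 13.75

ξ₁ = 42 kmol/h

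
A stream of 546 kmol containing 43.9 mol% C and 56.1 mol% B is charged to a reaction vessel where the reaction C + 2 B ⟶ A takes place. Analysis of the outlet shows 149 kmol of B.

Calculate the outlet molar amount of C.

161 kmol

For B: n = n₀ − 2ξ → 149 = 306.3 − 2ξ, giving ξ = 78.65 kmol.
Outlet amounts (n = n₀ + ν ξ):
  C: 239.7 − 1(78.65) = 161
  B: 306.3 − 2(78.65) = 149
  A: 0 + 1(78.65) = 78.65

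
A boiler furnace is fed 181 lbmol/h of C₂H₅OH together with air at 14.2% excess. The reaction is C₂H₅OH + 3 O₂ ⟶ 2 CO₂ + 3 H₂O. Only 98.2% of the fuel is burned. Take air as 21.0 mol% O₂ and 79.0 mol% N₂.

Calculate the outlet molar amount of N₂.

2330 lbmol/h

Stoichiometric O₂ = 3 × 181 = 543 lbmol/h; O₂ fed = 543 × 1.142 = 620.1 lbmol/h.
N₂ fed = 620.1 × 79/21 = 2333 lbmol/h.
Fuel reacted = 0.982 × 181 → ξ = 177.7 lbmol/h.
Outlet (n = n₀ + ν ξ):
  C₂H₅OH: 181 − 1(177.7) = 3.258
  O₂: 620.1 − 3(177.7) = 86.88
  N₂: 2333 (inert)
  CO₂: 0 + 2(177.7) = 355.5
  H₂O: 0 + 3(177.7) = 533.2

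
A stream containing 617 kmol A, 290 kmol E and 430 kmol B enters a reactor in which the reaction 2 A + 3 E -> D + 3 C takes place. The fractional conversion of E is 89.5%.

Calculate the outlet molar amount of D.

86.5 kmol

E reacted = 0.895 × 290 = 259.6 kmol; ν_E = −3, so ξ = 259.6/3 = 86.52 kmol.
Outlet amounts (n = n₀ + ν ξ):
  A: 617 − 2(86.52) = 444
  E: 290 − 3(86.52) = 30.45
  D: 0 + 1(86.52) = 86.52
  C: 0 + 3(86.52) = 259.6
  B: 430 (inert)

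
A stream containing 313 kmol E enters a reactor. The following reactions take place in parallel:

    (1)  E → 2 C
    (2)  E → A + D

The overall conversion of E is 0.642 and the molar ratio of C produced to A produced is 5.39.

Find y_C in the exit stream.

Conversion of E: E consumed = 0.642 × 313 = 200.9 kmol = 1ξ₁ + 1ξ₂.
Selectivity: 2ξ₁ / (1ξ₂) = 5.39 → ξ₁ = 2.695 ξ₂.
Substitute: (1·2.695 + 1) ξ₂ = 200.9 → ξ₂ = 54.38 kmol, ξ₁ = 146.6 kmol.
Outlet amounts (n = n₀ + Σ ν·ξ):
  E: 313 − 1(146.6) − 1(54.38) = 112.1
  C: 0 + 2(146.6) = 293.1
  A: 0 + 1(54.38) = 54.38
  D: 0 + 1(54.38) = 54.38
Total out = 513.9 kmol; y_C = 293.1 / 513.9 = 0.5703.

0.57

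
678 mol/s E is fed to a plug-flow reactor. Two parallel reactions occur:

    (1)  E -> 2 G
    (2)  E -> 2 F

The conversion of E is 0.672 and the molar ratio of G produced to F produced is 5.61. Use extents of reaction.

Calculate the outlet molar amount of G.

773 mol/s

Conversion of E: E consumed = 0.672 × 678 = 455.6 mol/s = 1ξ₁ + 1ξ₂.
Selectivity: 2ξ₁ / (2ξ₂) = 5.61 → ξ₁ = 5.61 ξ₂.
Substitute: (1·5.61 + 1) ξ₂ = 455.6 → ξ₂ = 68.93 mol/s, ξ₁ = 386.7 mol/s.
Outlet amounts (n = n₀ + Σ ν·ξ):
  E: 678 − 1(386.7) − 1(68.93) = 222.4
  G: 0 + 2(386.7) = 773.4
  F: 0 + 2(68.93) = 137.9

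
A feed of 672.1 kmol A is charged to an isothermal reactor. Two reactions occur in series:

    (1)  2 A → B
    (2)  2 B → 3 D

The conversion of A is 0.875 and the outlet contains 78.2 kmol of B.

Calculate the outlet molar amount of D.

Conversion of A: A consumed = 2ξ₁ = 0.875 × 672.1 → ξ₁ = 294 kmol.
B balance: n_B = 0 + 1ξ₁ − 2ξ₂ = 78.2 → ξ₂ = (1·294 − 78.2)/2 = 107.9 kmol.
Outlet amounts (n = n₀ + Σ ν·ξ):
  A: 672.1 − 2(294) = 84.01
  B: 0 + 1(294) − 2(107.9) = 78.2
  D: 0 + 3(107.9) = 323.8

324 kmol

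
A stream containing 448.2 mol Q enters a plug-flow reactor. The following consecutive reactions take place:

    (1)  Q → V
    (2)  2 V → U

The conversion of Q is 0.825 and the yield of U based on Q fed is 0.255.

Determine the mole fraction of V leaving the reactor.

0.423

Conversion of Q: Q consumed = 1ξ₁ = 0.825 × 448.2 → ξ₁ = 369.8 mol.
Yield of U: 1ξ₂ / 448.2 = 0.255 → ξ₂ = 114.3 mol.
Outlet amounts (n = n₀ + Σ ν·ξ):
  Q: 448.2 − 1(369.8) = 78.44
  V: 0 + 1(369.8) − 2(114.3) = 141.2
  U: 0 + 1(114.3) = 114.3
Total out = 333.9 mol; y_V = 141.2 / 333.9 = 0.4228.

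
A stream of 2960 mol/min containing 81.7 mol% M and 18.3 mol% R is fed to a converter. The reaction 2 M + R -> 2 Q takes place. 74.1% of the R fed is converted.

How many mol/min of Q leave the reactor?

803 mol/min

R reacted = 0.741 × 541.7 = 401.4 mol/min; ν_R = −1, so ξ = 401.4/1 = 401.4 mol/min.
Outlet amounts (n = n₀ + ν ξ):
  M: 2418 − 2(401.4) = 1616
  R: 541.7 − 1(401.4) = 140.3
  Q: 0 + 2(401.4) = 802.8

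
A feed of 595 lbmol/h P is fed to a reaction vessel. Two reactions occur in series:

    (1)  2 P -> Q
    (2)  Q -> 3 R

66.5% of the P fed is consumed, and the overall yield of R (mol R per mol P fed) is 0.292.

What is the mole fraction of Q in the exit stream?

Conversion of P: P consumed = 2ξ₁ = 0.665 × 595 → ξ₁ = 197.8 lbmol/h.
Yield of R: 3ξ₂ / 595 = 0.292 → ξ₂ = 57.91 lbmol/h.
Outlet amounts (n = n₀ + Σ ν·ξ):
  P: 595 − 2(197.8) = 199.3
  Q: 0 + 1(197.8) − 1(57.91) = 139.9
  R: 0 + 3(57.91) = 173.7
Total out = 513 lbmol/h; y_Q = 139.9 / 513 = 0.2728.

0.273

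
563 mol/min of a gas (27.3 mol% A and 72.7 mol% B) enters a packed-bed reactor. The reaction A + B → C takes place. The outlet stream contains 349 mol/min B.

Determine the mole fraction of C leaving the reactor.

For B: n = n₀ − 1ξ → 349 = 409.3 − 1ξ, giving ξ = 60.3 mol/min.
Outlet amounts (n = n₀ + ν ξ):
  A: 153.7 − 1(60.3) = 93.4
  B: 409.3 − 1(60.3) = 349
  C: 0 + 1(60.3) = 60.3
Total out = 502.7 mol/min; y_C = 60.3 / 502.7 = 0.12.

0.12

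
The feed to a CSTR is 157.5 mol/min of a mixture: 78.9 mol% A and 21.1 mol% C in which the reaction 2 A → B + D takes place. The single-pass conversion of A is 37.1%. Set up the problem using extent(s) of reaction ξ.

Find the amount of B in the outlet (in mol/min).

A reacted = 0.371 × 124.3 = 46.1 mol/min; ν_A = −2, so ξ = 46.1/2 = 23.05 mol/min.
Outlet amounts (n = n₀ + ν ξ):
  A: 124.3 − 2(23.05) = 78.16
  B: 0 + 1(23.05) = 23.05
  D: 0 + 1(23.05) = 23.05
  C: 33.23 (inert)

23.1 mol/min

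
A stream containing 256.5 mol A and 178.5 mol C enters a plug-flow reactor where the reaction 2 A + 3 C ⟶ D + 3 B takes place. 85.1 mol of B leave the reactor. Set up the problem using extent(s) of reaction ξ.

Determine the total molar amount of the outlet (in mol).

407 mol

For B: n = n₀ + 3ξ → 85.1 = 0 + 3ξ, giving ξ = 28.37 mol.
Outlet amounts (n = n₀ + ν ξ):
  A: 256.5 − 2(28.37) = 199.8
  C: 178.5 − 3(28.37) = 93.4
  D: 0 + 1(28.37) = 28.37
  B: 0 + 3(28.37) = 85.1
Total out = 199.8 + 93.4 + 28.37 + 85.1 = 406.6 mol.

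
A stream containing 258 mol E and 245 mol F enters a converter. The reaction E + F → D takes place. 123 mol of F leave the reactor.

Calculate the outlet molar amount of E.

136 mol

For F: n = n₀ − 1ξ → 123 = 245 − 1ξ, giving ξ = 122 mol.
Outlet amounts (n = n₀ + ν ξ):
  E: 258 − 1(122) = 136
  F: 245 − 1(122) = 123
  D: 0 + 1(122) = 122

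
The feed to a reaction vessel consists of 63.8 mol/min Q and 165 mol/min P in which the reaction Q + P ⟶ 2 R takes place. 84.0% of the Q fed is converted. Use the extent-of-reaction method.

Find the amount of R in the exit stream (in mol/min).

Q reacted = 0.84 × 63.8 = 53.59 mol/min; ν_Q = −1, so ξ = 53.59/1 = 53.59 mol/min.
Outlet amounts (n = n₀ + ν ξ):
  Q: 63.8 − 1(53.59) = 10.21
  P: 165 − 1(53.59) = 111.4
  R: 0 + 2(53.59) = 107.2

107 mol/min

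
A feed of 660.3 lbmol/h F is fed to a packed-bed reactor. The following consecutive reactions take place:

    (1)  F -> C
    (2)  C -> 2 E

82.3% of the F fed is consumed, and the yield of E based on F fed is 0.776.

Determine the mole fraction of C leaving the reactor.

Conversion of F: F consumed = 1ξ₁ = 0.823 × 660.3 → ξ₁ = 543.4 lbmol/h.
Yield of E: 2ξ₂ / 660.3 = 0.776 → ξ₂ = 256.2 lbmol/h.
Outlet amounts (n = n₀ + Σ ν·ξ):
  F: 660.3 − 1(543.4) = 116.9
  C: 0 + 1(543.4) − 1(256.2) = 287.2
  E: 0 + 2(256.2) = 512.4
Total out = 916.5 lbmol/h; y_C = 287.2 / 916.5 = 0.3134.

0.313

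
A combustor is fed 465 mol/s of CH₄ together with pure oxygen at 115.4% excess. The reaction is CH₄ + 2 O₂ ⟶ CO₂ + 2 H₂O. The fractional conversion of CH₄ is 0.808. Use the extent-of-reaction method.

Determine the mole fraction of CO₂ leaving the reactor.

Stoichiometric O₂ = 2 × 465 = 930 mol/s; O₂ fed = 930 × 2.154 = 2003 mol/s.
Fuel reacted = 0.808 × 465 → ξ = 375.7 mol/s.
Outlet (n = n₀ + ν ξ):
  CH₄: 465 − 1(375.7) = 89.28
  O₂: 2003 − 2(375.7) = 1252
  CO₂: 0 + 1(375.7) = 375.7
  H₂O: 0 + 2(375.7) = 751.4
Total out = 2468 mol/s; y_CO₂ = 375.7 / 2468 = 0.1522.

0.152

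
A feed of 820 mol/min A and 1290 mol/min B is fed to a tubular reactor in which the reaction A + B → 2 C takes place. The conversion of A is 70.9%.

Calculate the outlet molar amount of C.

A reacted = 0.709 × 820 = 581.4 mol/min; ν_A = −1, so ξ = 581.4/1 = 581.4 mol/min.
Outlet amounts (n = n₀ + ν ξ):
  A: 820 − 1(581.4) = 238.6
  B: 1290 − 1(581.4) = 708.6
  C: 0 + 2(581.4) = 1163

1160 mol/min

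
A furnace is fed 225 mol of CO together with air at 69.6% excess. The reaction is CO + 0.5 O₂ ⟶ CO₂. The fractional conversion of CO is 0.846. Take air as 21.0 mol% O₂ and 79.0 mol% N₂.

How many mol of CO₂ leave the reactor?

Stoichiometric O₂ = 0.5 × 225 = 112.5 mol; O₂ fed = 112.5 × 1.696 = 190.8 mol.
N₂ fed = 190.8 × 79/21 = 717.8 mol.
Fuel reacted = 0.846 × 225 → ξ = 190.3 mol.
Outlet (n = n₀ + ν ξ):
  CO: 225 − 1(190.3) = 34.65
  O₂: 190.8 − 0.5(190.3) = 95.62
  N₂: 717.8 (inert)
  CO₂: 0 + 1(190.3) = 190.3

190 mol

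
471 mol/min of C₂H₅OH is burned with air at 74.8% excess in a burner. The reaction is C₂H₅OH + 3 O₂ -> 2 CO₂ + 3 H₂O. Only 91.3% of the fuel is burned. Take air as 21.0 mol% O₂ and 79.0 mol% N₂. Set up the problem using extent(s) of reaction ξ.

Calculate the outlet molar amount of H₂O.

Stoichiometric O₂ = 3 × 471 = 1413 mol/min; O₂ fed = 1413 × 1.748 = 2470 mol/min.
N₂ fed = 2470 × 79/21 = 9292 mol/min.
Fuel reacted = 0.913 × 471 → ξ = 430 mol/min.
Outlet (n = n₀ + ν ξ):
  C₂H₅OH: 471 − 1(430) = 40.98
  O₂: 2470 − 3(430) = 1180
  N₂: 9292 (inert)
  CO₂: 0 + 2(430) = 860
  H₂O: 0 + 3(430) = 1290

1290 mol/min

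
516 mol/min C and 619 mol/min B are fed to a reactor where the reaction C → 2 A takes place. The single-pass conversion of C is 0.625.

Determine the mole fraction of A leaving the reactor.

0.443

C reacted = 0.625 × 516 = 322.5 mol/min; ν_C = −1, so ξ = 322.5/1 = 322.5 mol/min.
Outlet amounts (n = n₀ + ν ξ):
  C: 516 − 1(322.5) = 193.5
  A: 0 + 2(322.5) = 645
  B: 619 (inert)
Total out = 1458 mol/min; y_A = 645 / 1458 = 0.4425.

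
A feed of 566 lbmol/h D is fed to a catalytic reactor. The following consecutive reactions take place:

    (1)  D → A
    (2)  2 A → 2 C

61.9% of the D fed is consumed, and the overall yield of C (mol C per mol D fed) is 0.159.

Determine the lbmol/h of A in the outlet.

260 lbmol/h

Conversion of D: D consumed = 1ξ₁ = 0.619 × 566 → ξ₁ = 350.4 lbmol/h.
Yield of C: 2ξ₂ / 566 = 0.159 → ξ₂ = 45 lbmol/h.
Outlet amounts (n = n₀ + Σ ν·ξ):
  D: 566 − 1(350.4) = 215.6
  A: 0 + 1(350.4) − 2(45) = 260.4
  C: 0 + 2(45) = 89.99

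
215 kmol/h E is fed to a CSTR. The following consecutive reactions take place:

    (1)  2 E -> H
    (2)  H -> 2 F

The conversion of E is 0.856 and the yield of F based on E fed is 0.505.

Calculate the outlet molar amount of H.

Conversion of E: E consumed = 2ξ₁ = 0.856 × 215 → ξ₁ = 92.02 kmol/h.
Yield of F: 2ξ₂ / 215 = 0.505 → ξ₂ = 54.29 kmol/h.
Outlet amounts (n = n₀ + Σ ν·ξ):
  E: 215 − 2(92.02) = 30.96
  H: 0 + 1(92.02) − 1(54.29) = 37.73
  F: 0 + 2(54.29) = 108.6

37.7 kmol/h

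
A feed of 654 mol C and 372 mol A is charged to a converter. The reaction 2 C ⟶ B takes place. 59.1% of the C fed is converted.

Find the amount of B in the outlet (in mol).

C reacted = 0.591 × 654 = 386.5 mol; ν_C = −2, so ξ = 386.5/2 = 193.3 mol.
Outlet amounts (n = n₀ + ν ξ):
  C: 654 − 2(193.3) = 267.5
  B: 0 + 1(193.3) = 193.3
  A: 372 (inert)

193 mol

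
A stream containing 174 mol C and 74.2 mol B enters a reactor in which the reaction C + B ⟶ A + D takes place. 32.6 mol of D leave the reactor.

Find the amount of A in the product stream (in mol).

32.6 mol

For D: n = n₀ + 1ξ → 32.6 = 0 + 1ξ, giving ξ = 32.6 mol.
Outlet amounts (n = n₀ + ν ξ):
  C: 174 − 1(32.6) = 141.4
  B: 74.2 − 1(32.6) = 41.6
  A: 0 + 1(32.6) = 32.6
  D: 0 + 1(32.6) = 32.6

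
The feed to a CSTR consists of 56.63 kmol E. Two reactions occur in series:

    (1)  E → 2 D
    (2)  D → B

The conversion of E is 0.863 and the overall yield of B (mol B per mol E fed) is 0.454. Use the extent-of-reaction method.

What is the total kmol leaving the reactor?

Conversion of E: E consumed = 1ξ₁ = 0.863 × 56.63 → ξ₁ = 48.87 kmol.
Yield of B: 1ξ₂ / 56.63 = 0.454 → ξ₂ = 25.71 kmol.
Outlet amounts (n = n₀ + Σ ν·ξ):
  E: 56.63 − 1(48.87) = 7.758
  D: 0 + 2(48.87) − 1(25.71) = 72.03
  B: 0 + 1(25.71) = 25.71
Total out = 7.758 + 72.03 + 25.71 = 105.5 kmol.

106 kmol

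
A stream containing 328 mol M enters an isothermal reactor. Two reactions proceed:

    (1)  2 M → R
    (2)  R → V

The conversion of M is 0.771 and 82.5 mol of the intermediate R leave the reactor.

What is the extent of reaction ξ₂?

ξ₂ = 43.9 mol

Conversion of M: M consumed = 2ξ₁ = 0.771 × 328 → ξ₁ = 126.4 mol.
R balance: n_R = 0 + 1ξ₁ − 1ξ₂ = 82.5 → ξ₂ = (1·126.4 − 82.5)/1 = 43.94 mol.
Outlet amounts (n = n₀ + Σ ν·ξ):
  M: 328 − 2(126.4) = 75.11
  R: 0 + 1(126.4) − 1(43.94) = 82.5
  V: 0 + 1(43.94) = 43.94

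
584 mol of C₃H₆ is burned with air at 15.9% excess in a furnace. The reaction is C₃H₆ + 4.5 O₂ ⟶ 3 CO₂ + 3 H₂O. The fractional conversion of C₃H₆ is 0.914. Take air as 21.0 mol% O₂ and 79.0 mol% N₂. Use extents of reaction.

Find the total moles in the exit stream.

15400 mol

Stoichiometric O₂ = 4.5 × 584 = 2628 mol; O₂ fed = 2628 × 1.159 = 3046 mol.
N₂ fed = 3046 × 79/21 = 11460 mol.
Fuel reacted = 0.914 × 584 → ξ = 533.8 mol.
Outlet (n = n₀ + ν ξ):
  C₃H₆: 584 − 1(533.8) = 50.22
  O₂: 3046 − 4.5(533.8) = 643.9
  N₂: 11460 (inert)
  CO₂: 0 + 3(533.8) = 1601
  H₂O: 0 + 3(533.8) = 1601
Total out = 50.22 + 643.9 + 11460 + 1601 + 1601 = 15350 mol.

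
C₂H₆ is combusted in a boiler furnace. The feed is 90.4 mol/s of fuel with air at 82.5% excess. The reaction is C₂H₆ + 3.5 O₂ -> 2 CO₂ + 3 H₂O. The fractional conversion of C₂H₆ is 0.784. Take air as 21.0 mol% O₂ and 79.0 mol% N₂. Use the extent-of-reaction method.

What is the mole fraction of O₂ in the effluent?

Stoichiometric O₂ = 3.5 × 90.4 = 316.4 mol/s; O₂ fed = 316.4 × 1.825 = 577.4 mol/s.
N₂ fed = 577.4 × 79/21 = 2172 mol/s.
Fuel reacted = 0.784 × 90.4 → ξ = 70.87 mol/s.
Outlet (n = n₀ + ν ξ):
  C₂H₆: 90.4 − 1(70.87) = 19.53
  O₂: 577.4 − 3.5(70.87) = 329.4
  N₂: 2172 (inert)
  CO₂: 0 + 2(70.87) = 141.7
  H₂O: 0 + 3(70.87) = 212.6
Total out = 2876 mol/s; y_O₂ = 329.4 / 2876 = 0.1145.

0.115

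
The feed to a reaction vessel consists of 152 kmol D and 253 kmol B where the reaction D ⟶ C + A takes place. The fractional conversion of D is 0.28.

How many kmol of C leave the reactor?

D reacted = 0.28 × 152 = 42.56 kmol; ν_D = −1, so ξ = 42.56/1 = 42.56 kmol.
Outlet amounts (n = n₀ + ν ξ):
  D: 152 − 1(42.56) = 109.4
  C: 0 + 1(42.56) = 42.56
  A: 0 + 1(42.56) = 42.56
  B: 253 (inert)

42.6 kmol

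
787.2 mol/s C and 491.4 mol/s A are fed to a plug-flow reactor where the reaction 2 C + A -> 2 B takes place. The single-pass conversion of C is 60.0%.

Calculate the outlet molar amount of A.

255 mol/s

C reacted = 0.6 × 787.2 = 472.3 mol/s; ν_C = −2, so ξ = 472.3/2 = 236.2 mol/s.
Outlet amounts (n = n₀ + ν ξ):
  C: 787.2 − 2(236.2) = 314.9
  A: 491.4 − 1(236.2) = 255.2
  B: 0 + 2(236.2) = 472.3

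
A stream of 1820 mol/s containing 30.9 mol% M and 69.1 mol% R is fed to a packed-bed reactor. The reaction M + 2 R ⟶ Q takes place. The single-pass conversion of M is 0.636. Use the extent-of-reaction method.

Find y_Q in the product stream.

0.324

M reacted = 0.636 × 562.4 = 357.7 mol/s; ν_M = −1, so ξ = 357.7/1 = 357.7 mol/s.
Outlet amounts (n = n₀ + ν ξ):
  M: 562.4 − 1(357.7) = 204.7
  R: 1258 − 2(357.7) = 542.3
  Q: 0 + 1(357.7) = 357.7
Total out = 1105 mol/s; y_Q = 357.7 / 1105 = 0.3238.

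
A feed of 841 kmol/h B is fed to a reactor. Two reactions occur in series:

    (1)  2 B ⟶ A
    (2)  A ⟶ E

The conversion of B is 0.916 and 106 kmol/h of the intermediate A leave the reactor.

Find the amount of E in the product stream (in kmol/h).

279 kmol/h

Conversion of B: B consumed = 2ξ₁ = 0.916 × 841 → ξ₁ = 385.2 kmol/h.
A balance: n_A = 0 + 1ξ₁ − 1ξ₂ = 106 → ξ₂ = (1·385.2 − 106)/1 = 279.2 kmol/h.
Outlet amounts (n = n₀ + Σ ν·ξ):
  B: 841 − 2(385.2) = 70.64
  A: 0 + 1(385.2) − 1(279.2) = 106
  E: 0 + 1(279.2) = 279.2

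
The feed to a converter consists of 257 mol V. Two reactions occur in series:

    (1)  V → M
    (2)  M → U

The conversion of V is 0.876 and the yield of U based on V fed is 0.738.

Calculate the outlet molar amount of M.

35.5 mol

Conversion of V: V consumed = 1ξ₁ = 0.876 × 257 → ξ₁ = 225.1 mol.
Yield of U: 1ξ₂ / 257 = 0.738 → ξ₂ = 189.7 mol.
Outlet amounts (n = n₀ + Σ ν·ξ):
  V: 257 − 1(225.1) = 31.87
  M: 0 + 1(225.1) − 1(189.7) = 35.47
  U: 0 + 1(189.7) = 189.7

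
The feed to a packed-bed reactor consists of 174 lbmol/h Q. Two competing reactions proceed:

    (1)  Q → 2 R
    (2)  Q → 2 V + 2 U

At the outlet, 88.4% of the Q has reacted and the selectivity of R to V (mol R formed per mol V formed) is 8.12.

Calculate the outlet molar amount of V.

Conversion of Q: Q consumed = 0.884 × 174 = 153.8 lbmol/h = 1ξ₁ + 1ξ₂.
Selectivity: 2ξ₁ / (2ξ₂) = 8.12 → ξ₁ = 8.12 ξ₂.
Substitute: (1·8.12 + 1) ξ₂ = 153.8 → ξ₂ = 16.87 lbmol/h, ξ₁ = 137 lbmol/h.
Outlet amounts (n = n₀ + Σ ν·ξ):
  Q: 174 − 1(137) − 1(16.87) = 20.18
  R: 0 + 2(137) = 273.9
  V: 0 + 2(16.87) = 33.73
  U: 0 + 2(16.87) = 33.73

33.7 lbmol/h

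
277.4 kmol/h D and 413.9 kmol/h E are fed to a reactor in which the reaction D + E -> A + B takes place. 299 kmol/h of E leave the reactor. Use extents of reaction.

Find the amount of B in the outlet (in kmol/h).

For E: n = n₀ − 1ξ → 299 = 413.9 − 1ξ, giving ξ = 114.9 kmol/h.
Outlet amounts (n = n₀ + ν ξ):
  D: 277.4 − 1(114.9) = 162.5
  E: 413.9 − 1(114.9) = 299
  A: 0 + 1(114.9) = 114.9
  B: 0 + 1(114.9) = 114.9

115 kmol/h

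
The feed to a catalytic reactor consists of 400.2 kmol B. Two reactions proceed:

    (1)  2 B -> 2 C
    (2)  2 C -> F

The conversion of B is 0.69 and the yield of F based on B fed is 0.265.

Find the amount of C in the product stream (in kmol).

64 kmol

Conversion of B: B consumed = 2ξ₁ = 0.69 × 400.2 → ξ₁ = 138.1 kmol.
Yield of F: 1ξ₂ / 400.2 = 0.265 → ξ₂ = 106.1 kmol.
Outlet amounts (n = n₀ + Σ ν·ξ):
  B: 400.2 − 2(138.1) = 124.1
  C: 0 + 2(138.1) − 2(106.1) = 64.03
  F: 0 + 1(106.1) = 106.1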